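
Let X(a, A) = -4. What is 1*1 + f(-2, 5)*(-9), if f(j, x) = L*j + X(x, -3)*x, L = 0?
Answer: 181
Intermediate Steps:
f(j, x) = -4*x (f(j, x) = 0*j - 4*x = 0 - 4*x = -4*x)
1*1 + f(-2, 5)*(-9) = 1*1 - 4*5*(-9) = 1 - 20*(-9) = 1 + 180 = 181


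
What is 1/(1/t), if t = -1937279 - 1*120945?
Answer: -2058224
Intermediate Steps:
t = -2058224 (t = -1937279 - 120945 = -2058224)
1/(1/t) = 1/(1/(-2058224)) = 1/(-1/2058224) = -2058224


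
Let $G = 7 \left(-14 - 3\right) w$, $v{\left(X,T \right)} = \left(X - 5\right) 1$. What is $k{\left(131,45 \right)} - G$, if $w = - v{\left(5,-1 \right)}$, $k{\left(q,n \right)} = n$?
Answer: $45$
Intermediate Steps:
$v{\left(X,T \right)} = -5 + X$ ($v{\left(X,T \right)} = \left(-5 + X\right) 1 = -5 + X$)
$w = 0$ ($w = - (-5 + 5) = \left(-1\right) 0 = 0$)
$G = 0$ ($G = 7 \left(-14 - 3\right) 0 = 7 \left(-17\right) 0 = \left(-119\right) 0 = 0$)
$k{\left(131,45 \right)} - G = 45 - 0 = 45 + 0 = 45$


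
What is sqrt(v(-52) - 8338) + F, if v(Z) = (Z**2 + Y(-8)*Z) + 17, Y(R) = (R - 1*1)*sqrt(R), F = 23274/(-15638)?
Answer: -11637/7819 + sqrt(-5617 + 936*I*sqrt(2)) ≈ 7.2828 + 75.458*I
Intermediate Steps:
F = -11637/7819 (F = 23274*(-1/15638) = -11637/7819 ≈ -1.4883)
Y(R) = sqrt(R)*(-1 + R) (Y(R) = (R - 1)*sqrt(R) = (-1 + R)*sqrt(R) = sqrt(R)*(-1 + R))
v(Z) = 17 + Z**2 - 18*I*Z*sqrt(2) (v(Z) = (Z**2 + (sqrt(-8)*(-1 - 8))*Z) + 17 = (Z**2 + ((2*I*sqrt(2))*(-9))*Z) + 17 = (Z**2 + (-18*I*sqrt(2))*Z) + 17 = (Z**2 - 18*I*Z*sqrt(2)) + 17 = 17 + Z**2 - 18*I*Z*sqrt(2))
sqrt(v(-52) - 8338) + F = sqrt((17 + (-52)**2 - 18*I*(-52)*sqrt(2)) - 8338) - 11637/7819 = sqrt((17 + 2704 + 936*I*sqrt(2)) - 8338) - 11637/7819 = sqrt((2721 + 936*I*sqrt(2)) - 8338) - 11637/7819 = sqrt(-5617 + 936*I*sqrt(2)) - 11637/7819 = -11637/7819 + sqrt(-5617 + 936*I*sqrt(2))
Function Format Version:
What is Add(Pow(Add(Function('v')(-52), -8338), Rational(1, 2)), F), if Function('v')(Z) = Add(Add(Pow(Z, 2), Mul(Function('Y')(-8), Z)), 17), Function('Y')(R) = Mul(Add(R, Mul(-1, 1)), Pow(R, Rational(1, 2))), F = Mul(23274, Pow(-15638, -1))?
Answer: Add(Rational(-11637, 7819), Pow(Add(-5617, Mul(936, I, Pow(2, Rational(1, 2)))), Rational(1, 2))) ≈ Add(7.2828, Mul(75.458, I))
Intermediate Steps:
F = Rational(-11637, 7819) (F = Mul(23274, Rational(-1, 15638)) = Rational(-11637, 7819) ≈ -1.4883)
Function('Y')(R) = Mul(Pow(R, Rational(1, 2)), Add(-1, R)) (Function('Y')(R) = Mul(Add(R, -1), Pow(R, Rational(1, 2))) = Mul(Add(-1, R), Pow(R, Rational(1, 2))) = Mul(Pow(R, Rational(1, 2)), Add(-1, R)))
Function('v')(Z) = Add(17, Pow(Z, 2), Mul(-18, I, Z, Pow(2, Rational(1, 2)))) (Function('v')(Z) = Add(Add(Pow(Z, 2), Mul(Mul(Pow(-8, Rational(1, 2)), Add(-1, -8)), Z)), 17) = Add(Add(Pow(Z, 2), Mul(Mul(Mul(2, I, Pow(2, Rational(1, 2))), -9), Z)), 17) = Add(Add(Pow(Z, 2), Mul(Mul(-18, I, Pow(2, Rational(1, 2))), Z)), 17) = Add(Add(Pow(Z, 2), Mul(-18, I, Z, Pow(2, Rational(1, 2)))), 17) = Add(17, Pow(Z, 2), Mul(-18, I, Z, Pow(2, Rational(1, 2)))))
Add(Pow(Add(Function('v')(-52), -8338), Rational(1, 2)), F) = Add(Pow(Add(Add(17, Pow(-52, 2), Mul(-18, I, -52, Pow(2, Rational(1, 2)))), -8338), Rational(1, 2)), Rational(-11637, 7819)) = Add(Pow(Add(Add(17, 2704, Mul(936, I, Pow(2, Rational(1, 2)))), -8338), Rational(1, 2)), Rational(-11637, 7819)) = Add(Pow(Add(Add(2721, Mul(936, I, Pow(2, Rational(1, 2)))), -8338), Rational(1, 2)), Rational(-11637, 7819)) = Add(Pow(Add(-5617, Mul(936, I, Pow(2, Rational(1, 2)))), Rational(1, 2)), Rational(-11637, 7819)) = Add(Rational(-11637, 7819), Pow(Add(-5617, Mul(936, I, Pow(2, Rational(1, 2)))), Rational(1, 2)))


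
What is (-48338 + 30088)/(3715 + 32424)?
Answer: -18250/36139 ≈ -0.50499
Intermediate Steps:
(-48338 + 30088)/(3715 + 32424) = -18250/36139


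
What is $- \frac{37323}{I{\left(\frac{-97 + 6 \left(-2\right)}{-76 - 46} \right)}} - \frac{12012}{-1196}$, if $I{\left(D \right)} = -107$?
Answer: $\frac{883146}{2461} \approx 358.86$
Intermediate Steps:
$- \frac{37323}{I{\left(\frac{-97 + 6 \left(-2\right)}{-76 - 46} \right)}} - \frac{12012}{-1196} = - \frac{37323}{-107} - \frac{12012}{-1196} = \left(-37323\right) \left(- \frac{1}{107}\right) - - \frac{231}{23} = \frac{37323}{107} + \frac{231}{23} = \frac{883146}{2461}$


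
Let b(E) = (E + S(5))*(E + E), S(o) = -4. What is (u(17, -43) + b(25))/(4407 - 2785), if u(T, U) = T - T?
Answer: 525/811 ≈ 0.64735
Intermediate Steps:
u(T, U) = 0
b(E) = 2*E*(-4 + E) (b(E) = (E - 4)*(E + E) = (-4 + E)*(2*E) = 2*E*(-4 + E))
(u(17, -43) + b(25))/(4407 - 2785) = (0 + 2*25*(-4 + 25))/(4407 - 2785) = (0 + 2*25*21)/1622 = (0 + 1050)*(1/1622) = 1050*(1/1622) = 525/811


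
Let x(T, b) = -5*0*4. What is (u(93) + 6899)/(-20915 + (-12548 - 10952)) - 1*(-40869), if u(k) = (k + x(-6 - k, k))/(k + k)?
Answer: 3630379471/88830 ≈ 40869.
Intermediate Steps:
x(T, b) = 0 (x(T, b) = 0*4 = 0)
u(k) = ½ (u(k) = (k + 0)/(k + k) = k/((2*k)) = k*(1/(2*k)) = ½)
(u(93) + 6899)/(-20915 + (-12548 - 10952)) - 1*(-40869) = (½ + 6899)/(-20915 + (-12548 - 10952)) - 1*(-40869) = 13799/(2*(-20915 - 23500)) + 40869 = (13799/2)/(-44415) + 40869 = (13799/2)*(-1/44415) + 40869 = -13799/88830 + 40869 = 3630379471/88830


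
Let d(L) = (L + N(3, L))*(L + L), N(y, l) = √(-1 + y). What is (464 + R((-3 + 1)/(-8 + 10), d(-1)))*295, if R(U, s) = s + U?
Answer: 137175 - 590*√2 ≈ 1.3634e+5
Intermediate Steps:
d(L) = 2*L*(L + √2) (d(L) = (L + √(-1 + 3))*(L + L) = (L + √2)*(2*L) = 2*L*(L + √2))
R(U, s) = U + s
(464 + R((-3 + 1)/(-8 + 10), d(-1)))*295 = (464 + ((-3 + 1)/(-8 + 10) + 2*(-1)*(-1 + √2)))*295 = (464 + (-2/2 + (2 - 2*√2)))*295 = (464 + (-2*½ + (2 - 2*√2)))*295 = (464 + (-1 + (2 - 2*√2)))*295 = (464 + (1 - 2*√2))*295 = (465 - 2*√2)*295 = 137175 - 590*√2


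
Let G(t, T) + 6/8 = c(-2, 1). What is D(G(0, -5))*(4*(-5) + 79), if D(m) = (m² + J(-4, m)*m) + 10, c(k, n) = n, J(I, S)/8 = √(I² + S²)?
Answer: 9499/16 + 59*√257/2 ≈ 1066.6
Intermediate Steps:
J(I, S) = 8*√(I² + S²)
G(t, T) = ¼ (G(t, T) = -¾ + 1 = ¼)
D(m) = 10 + m² + 8*m*√(16 + m²) (D(m) = (m² + (8*√((-4)² + m²))*m) + 10 = (m² + (8*√(16 + m²))*m) + 10 = (m² + 8*m*√(16 + m²)) + 10 = 10 + m² + 8*m*√(16 + m²))
D(G(0, -5))*(4*(-5) + 79) = (10 + (¼)² + 8*(¼)*√(16 + (¼)²))*(4*(-5) + 79) = (10 + 1/16 + 8*(¼)*√(16 + 1/16))*(-20 + 79) = (10 + 1/16 + 8*(¼)*√(257/16))*59 = (10 + 1/16 + 8*(¼)*(√257/4))*59 = (10 + 1/16 + √257/2)*59 = (161/16 + √257/2)*59 = 9499/16 + 59*√257/2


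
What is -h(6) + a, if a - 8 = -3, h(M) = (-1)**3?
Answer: 6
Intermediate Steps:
h(M) = -1
a = 5 (a = 8 - 3 = 5)
-h(6) + a = -1*(-1) + 5 = 1 + 5 = 6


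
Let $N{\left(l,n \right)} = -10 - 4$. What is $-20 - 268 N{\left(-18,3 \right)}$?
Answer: $3732$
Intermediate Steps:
$N{\left(l,n \right)} = -14$ ($N{\left(l,n \right)} = -10 - 4 = -14$)
$-20 - 268 N{\left(-18,3 \right)} = -20 - -3752 = -20 + 3752 = 3732$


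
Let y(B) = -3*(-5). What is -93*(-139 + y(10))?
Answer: 11532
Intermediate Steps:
y(B) = 15
-93*(-139 + y(10)) = -93*(-139 + 15) = -93*(-124) = 11532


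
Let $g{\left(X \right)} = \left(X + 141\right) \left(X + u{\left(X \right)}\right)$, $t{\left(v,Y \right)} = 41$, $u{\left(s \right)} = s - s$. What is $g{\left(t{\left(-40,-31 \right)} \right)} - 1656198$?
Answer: $-1648736$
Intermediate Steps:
$u{\left(s \right)} = 0$
$g{\left(X \right)} = X \left(141 + X\right)$ ($g{\left(X \right)} = \left(X + 141\right) \left(X + 0\right) = \left(141 + X\right) X = X \left(141 + X\right)$)
$g{\left(t{\left(-40,-31 \right)} \right)} - 1656198 = 41 \left(141 + 41\right) - 1656198 = 41 \cdot 182 - 1656198 = 7462 - 1656198 = -1648736$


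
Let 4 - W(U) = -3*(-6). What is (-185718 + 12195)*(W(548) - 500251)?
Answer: 86807483595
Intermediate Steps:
W(U) = -14 (W(U) = 4 - (-3)*(-6) = 4 - 1*18 = 4 - 18 = -14)
(-185718 + 12195)*(W(548) - 500251) = (-185718 + 12195)*(-14 - 500251) = -173523*(-500265) = 86807483595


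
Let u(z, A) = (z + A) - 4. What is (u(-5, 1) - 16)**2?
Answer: 576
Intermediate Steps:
u(z, A) = -4 + A + z (u(z, A) = (A + z) - 4 = -4 + A + z)
(u(-5, 1) - 16)**2 = ((-4 + 1 - 5) - 16)**2 = (-8 - 16)**2 = (-24)**2 = 576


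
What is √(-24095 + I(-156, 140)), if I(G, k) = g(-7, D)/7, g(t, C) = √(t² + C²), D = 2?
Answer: √(-1180655 + 7*√53)/7 ≈ 155.22*I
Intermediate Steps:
g(t, C) = √(C² + t²)
I(G, k) = √53/7 (I(G, k) = √(2² + (-7)²)/7 = √(4 + 49)*(⅐) = √53*(⅐) = √53/7)
√(-24095 + I(-156, 140)) = √(-24095 + √53/7)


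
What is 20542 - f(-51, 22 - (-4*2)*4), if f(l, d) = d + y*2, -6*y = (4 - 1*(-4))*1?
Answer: 61472/3 ≈ 20491.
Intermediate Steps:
y = -4/3 (y = -(4 - 1*(-4))/6 = -(4 + 4)/6 = -4/3 ≈ -1.3333)
f(l, d) = -8/3 + d (f(l, d) = d - 4/3*2 = d - 8/3 = -8/3 + d)
20542 - f(-51, 22 - (-4*2)*4) = 20542 - (-8/3 + (22 - (-4*2)*4)) = 20542 - (-8/3 + (22 - (-8)*4)) = 20542 - (-8/3 + (22 - 1*(-32))) = 20542 - (-8/3 + (22 + 32)) = 20542 - (-8/3 + 54) = 20542 - 1*154/3 = 20542 - 154/3 = 61472/3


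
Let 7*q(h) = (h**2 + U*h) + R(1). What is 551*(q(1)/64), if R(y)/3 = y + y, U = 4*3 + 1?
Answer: 2755/112 ≈ 24.598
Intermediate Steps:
U = 13 (U = 12 + 1 = 13)
R(y) = 6*y (R(y) = 3*(y + y) = 3*(2*y) = 6*y)
q(h) = 6/7 + h**2/7 + 13*h/7 (q(h) = ((h**2 + 13*h) + 6*1)/7 = ((h**2 + 13*h) + 6)/7 = (6 + h**2 + 13*h)/7 = 6/7 + h**2/7 + 13*h/7)
551*(q(1)/64) = 551*((6/7 + (1/7)*1**2 + (13/7)*1)/64) = 551*((6/7 + (1/7)*1 + 13/7)*(1/64)) = 551*((6/7 + 1/7 + 13/7)*(1/64)) = 551*((20/7)*(1/64)) = 551*(5/112) = 2755/112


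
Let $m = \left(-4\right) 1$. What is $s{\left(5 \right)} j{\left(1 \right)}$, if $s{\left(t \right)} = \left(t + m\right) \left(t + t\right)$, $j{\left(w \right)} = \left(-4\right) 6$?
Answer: $-240$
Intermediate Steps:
$m = -4$
$j{\left(w \right)} = -24$
$s{\left(t \right)} = 2 t \left(-4 + t\right)$ ($s{\left(t \right)} = \left(t - 4\right) \left(t + t\right) = \left(-4 + t\right) 2 t = 2 t \left(-4 + t\right)$)
$s{\left(5 \right)} j{\left(1 \right)} = 2 \cdot 5 \left(-4 + 5\right) \left(-24\right) = 2 \cdot 5 \cdot 1 \left(-24\right) = 10 \left(-24\right) = -240$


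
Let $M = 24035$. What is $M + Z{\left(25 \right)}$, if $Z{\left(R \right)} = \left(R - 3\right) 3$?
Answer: $24101$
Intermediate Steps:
$Z{\left(R \right)} = -9 + 3 R$ ($Z{\left(R \right)} = \left(-3 + R\right) 3 = -9 + 3 R$)
$M + Z{\left(25 \right)} = 24035 + \left(-9 + 3 \cdot 25\right) = 24035 + \left(-9 + 75\right) = 24035 + 66 = 24101$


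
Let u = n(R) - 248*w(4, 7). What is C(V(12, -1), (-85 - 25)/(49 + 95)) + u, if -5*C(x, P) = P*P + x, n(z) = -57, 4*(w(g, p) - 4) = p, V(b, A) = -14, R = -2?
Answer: -38369809/25920 ≈ -1480.3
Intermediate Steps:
w(g, p) = 4 + p/4
u = -1483 (u = -57 - 248*(4 + (¼)*7) = -57 - 248*(4 + 7/4) = -57 - 248*23/4 = -57 - 1426 = -1483)
C(x, P) = -x/5 - P²/5 (C(x, P) = -(P*P + x)/5 = -(P² + x)/5 = -(x + P²)/5 = -x/5 - P²/5)
C(V(12, -1), (-85 - 25)/(49 + 95)) + u = (-⅕*(-14) - (-85 - 25)²/(49 + 95)²/5) - 1483 = (14/5 - (-110/144)²/5) - 1483 = (14/5 - (-110*1/144)²/5) - 1483 = (14/5 - (-55/72)²/5) - 1483 = (14/5 - ⅕*3025/5184) - 1483 = (14/5 - 605/5184) - 1483 = 69551/25920 - 1483 = -38369809/25920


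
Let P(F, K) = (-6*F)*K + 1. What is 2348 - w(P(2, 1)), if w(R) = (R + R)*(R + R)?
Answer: 1864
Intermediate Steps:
P(F, K) = 1 - 6*F*K (P(F, K) = -6*F*K + 1 = 1 - 6*F*K)
w(R) = 4*R**2 (w(R) = (2*R)*(2*R) = 4*R**2)
2348 - w(P(2, 1)) = 2348 - 4*(1 - 6*2*1)**2 = 2348 - 4*(1 - 12)**2 = 2348 - 4*(-11)**2 = 2348 - 4*121 = 2348 - 1*484 = 2348 - 484 = 1864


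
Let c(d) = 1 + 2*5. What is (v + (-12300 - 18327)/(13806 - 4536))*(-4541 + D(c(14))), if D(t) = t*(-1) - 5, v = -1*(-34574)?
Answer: -162264822069/1030 ≈ -1.5754e+8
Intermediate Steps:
c(d) = 11 (c(d) = 1 + 10 = 11)
v = 34574
D(t) = -5 - t (D(t) = -t - 5 = -5 - t)
(v + (-12300 - 18327)/(13806 - 4536))*(-4541 + D(c(14))) = (34574 + (-12300 - 18327)/(13806 - 4536))*(-4541 + (-5 - 1*11)) = (34574 - 30627/9270)*(-4541 + (-5 - 11)) = (34574 - 30627*1/9270)*(-4541 - 16) = (34574 - 3403/1030)*(-4557) = (35607817/1030)*(-4557) = -162264822069/1030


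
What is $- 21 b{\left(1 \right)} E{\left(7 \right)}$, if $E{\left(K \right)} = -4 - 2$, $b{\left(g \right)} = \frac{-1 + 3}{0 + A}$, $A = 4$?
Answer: $63$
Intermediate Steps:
$b{\left(g \right)} = \frac{1}{2}$ ($b{\left(g \right)} = \frac{-1 + 3}{0 + 4} = \frac{2}{4} = 2 \cdot \frac{1}{4} = \frac{1}{2}$)
$E{\left(K \right)} = -6$ ($E{\left(K \right)} = -4 - 2 = -6$)
$- 21 b{\left(1 \right)} E{\left(7 \right)} = \left(-21\right) \frac{1}{2} \left(-6\right) = \left(- \frac{21}{2}\right) \left(-6\right) = 63$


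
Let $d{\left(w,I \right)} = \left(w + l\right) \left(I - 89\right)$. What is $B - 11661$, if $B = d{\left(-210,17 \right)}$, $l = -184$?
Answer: $16707$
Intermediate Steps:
$d{\left(w,I \right)} = \left(-184 + w\right) \left(-89 + I\right)$ ($d{\left(w,I \right)} = \left(w - 184\right) \left(I - 89\right) = \left(-184 + w\right) \left(-89 + I\right)$)
$B = 28368$ ($B = 16376 - 3128 - -18690 + 17 \left(-210\right) = 16376 - 3128 + 18690 - 3570 = 28368$)
$B - 11661 = 28368 - 11661 = 16707$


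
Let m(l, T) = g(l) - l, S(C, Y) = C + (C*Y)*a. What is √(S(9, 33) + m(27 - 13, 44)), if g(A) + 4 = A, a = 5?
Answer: √1490 ≈ 38.601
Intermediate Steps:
g(A) = -4 + A
S(C, Y) = C + 5*C*Y (S(C, Y) = C + (C*Y)*5 = C + 5*C*Y)
m(l, T) = -4 (m(l, T) = (-4 + l) - l = -4)
√(S(9, 33) + m(27 - 13, 44)) = √(9*(1 + 5*33) - 4) = √(9*(1 + 165) - 4) = √(9*166 - 4) = √(1494 - 4) = √1490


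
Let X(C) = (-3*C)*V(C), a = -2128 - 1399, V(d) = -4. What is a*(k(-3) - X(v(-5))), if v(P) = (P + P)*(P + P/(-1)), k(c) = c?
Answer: 10581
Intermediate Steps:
v(P) = 0 (v(P) = (2*P)*(P + P*(-1)) = (2*P)*(P - P) = (2*P)*0 = 0)
a = -3527
X(C) = 12*C (X(C) = -3*C*(-4) = 12*C)
a*(k(-3) - X(v(-5))) = -3527*(-3 - 12*0) = -3527*(-3 - 1*0) = -3527*(-3 + 0) = -3527*(-3) = 10581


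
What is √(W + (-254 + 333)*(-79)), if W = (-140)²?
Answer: √13359 ≈ 115.58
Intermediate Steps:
W = 19600
√(W + (-254 + 333)*(-79)) = √(19600 + (-254 + 333)*(-79)) = √(19600 + 79*(-79)) = √(19600 - 6241) = √13359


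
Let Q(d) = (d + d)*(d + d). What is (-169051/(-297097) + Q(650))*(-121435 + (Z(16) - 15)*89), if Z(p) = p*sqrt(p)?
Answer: -58782164552296774/297097 ≈ -1.9786e+11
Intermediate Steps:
Q(d) = 4*d**2 (Q(d) = (2*d)*(2*d) = 4*d**2)
Z(p) = p**(3/2)
(-169051/(-297097) + Q(650))*(-121435 + (Z(16) - 15)*89) = (-169051/(-297097) + 4*650**2)*(-121435 + (16**(3/2) - 15)*89) = (-169051*(-1/297097) + 4*422500)*(-121435 + (64 - 15)*89) = (169051/297097 + 1690000)*(-121435 + 49*89) = 502094099051*(-121435 + 4361)/297097 = (502094099051/297097)*(-117074) = -58782164552296774/297097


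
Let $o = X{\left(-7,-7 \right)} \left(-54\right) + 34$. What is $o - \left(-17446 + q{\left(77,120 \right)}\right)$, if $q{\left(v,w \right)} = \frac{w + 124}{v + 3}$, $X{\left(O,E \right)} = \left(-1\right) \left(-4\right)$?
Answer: $\frac{345219}{20} \approx 17261.0$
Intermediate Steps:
$X{\left(O,E \right)} = 4$
$q{\left(v,w \right)} = \frac{124 + w}{3 + v}$
$o = -182$ ($o = 4 \left(-54\right) + 34 = -216 + 34 = -182$)
$o - \left(-17446 + q{\left(77,120 \right)}\right) = -182 + \left(17446 - \frac{124 + 120}{3 + 77}\right) = -182 + \left(17446 - \frac{1}{80} \cdot 244\right) = -182 + \left(17446 - \frac{61}{20}\right) = -182 + \frac{348859}{20} = \frac{345219}{20}$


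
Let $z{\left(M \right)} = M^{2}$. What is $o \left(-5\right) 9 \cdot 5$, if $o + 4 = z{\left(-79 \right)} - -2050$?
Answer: $-1864575$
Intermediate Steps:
$o = 8287$ ($o = -4 - \left(-2050 - \left(-79\right)^{2}\right) = -4 + \left(6241 + 2050\right) = -4 + 8291 = 8287$)
$o \left(-5\right) 9 \cdot 5 = 8287 \left(-5\right) 9 \cdot 5 = 8287 \left(\left(-45\right) 5\right) = 8287 \left(-225\right) = -1864575$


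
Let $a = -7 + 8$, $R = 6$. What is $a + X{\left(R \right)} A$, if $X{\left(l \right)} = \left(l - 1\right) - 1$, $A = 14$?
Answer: $57$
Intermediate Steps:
$a = 1$
$X{\left(l \right)} = -2 + l$ ($X{\left(l \right)} = \left(-1 + l\right) - 1 = -2 + l$)
$a + X{\left(R \right)} A = 1 + \left(-2 + 6\right) 14 = 1 + 4 \cdot 14 = 1 + 56 = 57$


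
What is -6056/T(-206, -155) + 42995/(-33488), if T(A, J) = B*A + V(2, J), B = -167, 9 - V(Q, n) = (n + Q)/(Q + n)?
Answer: -841130639/576161040 ≈ -1.4599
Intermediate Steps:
V(Q, n) = 8 (V(Q, n) = 9 - (n + Q)/(Q + n) = 9 - (Q + n)/(Q + n) = 9 - 1*1 = 9 - 1 = 8)
T(A, J) = 8 - 167*A (T(A, J) = -167*A + 8 = 8 - 167*A)
-6056/T(-206, -155) + 42995/(-33488) = -6056/(8 - 167*(-206)) + 42995/(-33488) = -6056/(8 + 34402) + 42995*(-1/33488) = -6056/34410 - 42995/33488 = -6056*1/34410 - 42995/33488 = -3028/17205 - 42995/33488 = -841130639/576161040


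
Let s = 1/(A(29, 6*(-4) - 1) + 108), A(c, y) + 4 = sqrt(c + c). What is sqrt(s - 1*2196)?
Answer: sqrt(-228383 - 2196*sqrt(58))/sqrt(104 + sqrt(58)) ≈ 46.861*I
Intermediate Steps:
A(c, y) = -4 + sqrt(2)*sqrt(c) (A(c, y) = -4 + sqrt(c + c) = -4 + sqrt(2*c) = -4 + sqrt(2)*sqrt(c))
s = 1/(104 + sqrt(58)) (s = 1/((-4 + sqrt(2)*sqrt(29)) + 108) = 1/((-4 + sqrt(58)) + 108) = 1/(104 + sqrt(58)) ≈ 0.0089593)
sqrt(s - 1*2196) = sqrt((52/5379 - sqrt(58)/10758) - 1*2196) = sqrt((52/5379 - sqrt(58)/10758) - 2196) = sqrt(-11812232/5379 - sqrt(58)/10758)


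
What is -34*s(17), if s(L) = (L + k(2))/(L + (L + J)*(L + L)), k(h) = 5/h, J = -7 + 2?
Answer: -39/25 ≈ -1.5600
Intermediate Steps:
J = -5
s(L) = (5/2 + L)/(L + 2*L*(-5 + L)) (s(L) = (L + 5/2)/(L + (L - 5)*(L + L)) = (L + 5*(½))/(L + (-5 + L)*(2*L)) = (L + 5/2)/(L + 2*L*(-5 + L)) = (5/2 + L)/(L + 2*L*(-5 + L)))
-34*s(17) = -34*(5/2 + 17)/(17*(-9 + 2*17)) = -2*39/((-9 + 34)*2) = -2*39/(25*2) = -34*39/850 = -39/25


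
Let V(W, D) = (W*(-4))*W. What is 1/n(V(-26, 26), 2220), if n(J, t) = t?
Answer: 1/2220 ≈ 0.00045045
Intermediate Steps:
V(W, D) = -4*W**2 (V(W, D) = (-4*W)*W = -4*W**2)
1/n(V(-26, 26), 2220) = 1/2220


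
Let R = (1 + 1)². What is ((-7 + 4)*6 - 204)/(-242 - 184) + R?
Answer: 321/71 ≈ 4.5211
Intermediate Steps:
R = 4 (R = 2² = 4)
((-7 + 4)*6 - 204)/(-242 - 184) + R = ((-7 + 4)*6 - 204)/(-242 - 184) + 4 = (-3*6 - 204)/(-426) + 4 = (-18 - 204)*(-1/426) + 4 = -222*(-1/426) + 4 = 37/71 + 4 = 321/71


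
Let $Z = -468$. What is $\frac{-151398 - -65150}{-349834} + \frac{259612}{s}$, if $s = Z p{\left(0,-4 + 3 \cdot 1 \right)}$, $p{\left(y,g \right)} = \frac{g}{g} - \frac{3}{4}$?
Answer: $- \frac{45405506696}{20465289} \approx -2218.7$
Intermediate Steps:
$p{\left(y,g \right)} = \frac{1}{4}$ ($p{\left(y,g \right)} = 1 - \frac{3}{4} = \frac{1}{4}$)
$s = -117$ ($s = \left(-468\right) \frac{1}{4} = -117$)
$\frac{-151398 - -65150}{-349834} + \frac{259612}{s} = \frac{-151398 - -65150}{-349834} + \frac{259612}{-117} = \left(-151398 + 65150\right) \left(- \frac{1}{349834}\right) + 259612 \left(- \frac{1}{117}\right) = \left(-86248\right) \left(- \frac{1}{349834}\right) - \frac{259612}{117} = \frac{43124}{174917} - \frac{259612}{117} = - \frac{45405506696}{20465289}$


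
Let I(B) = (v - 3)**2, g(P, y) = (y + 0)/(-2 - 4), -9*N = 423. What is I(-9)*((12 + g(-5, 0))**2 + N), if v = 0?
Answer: 873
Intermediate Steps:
N = -47 (N = -1/9*423 = -47)
g(P, y) = -y/6 (g(P, y) = y/(-6) = y*(-1/6) = -y/6)
I(B) = 9 (I(B) = (0 - 3)**2 = (-3)**2 = 9)
I(-9)*((12 + g(-5, 0))**2 + N) = 9*((12 - 1/6*0)**2 - 47) = 9*((12 + 0)**2 - 47) = 9*(12**2 - 47) = 9*(144 - 47) = 9*97 = 873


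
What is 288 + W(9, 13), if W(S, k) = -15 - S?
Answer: 264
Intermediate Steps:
288 + W(9, 13) = 288 + (-15 - 1*9) = 288 + (-15 - 9) = 288 - 24 = 264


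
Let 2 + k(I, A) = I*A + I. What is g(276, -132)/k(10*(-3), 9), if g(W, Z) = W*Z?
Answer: 18216/151 ≈ 120.64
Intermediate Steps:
k(I, A) = -2 + I + A*I (k(I, A) = -2 + (I*A + I) = -2 + (A*I + I) = -2 + (I + A*I) = -2 + I + A*I)
g(276, -132)/k(10*(-3), 9) = (276*(-132))/(-2 + 10*(-3) + 9*(10*(-3))) = -36432/(-2 - 30 + 9*(-30)) = -36432/(-2 - 30 - 270) = -36432/(-302) = -36432*(-1/302) = 18216/151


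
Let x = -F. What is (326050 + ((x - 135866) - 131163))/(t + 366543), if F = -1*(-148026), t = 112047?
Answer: -2543/13674 ≈ -0.18597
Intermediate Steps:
F = 148026
x = -148026 (x = -1*148026 = -148026)
(326050 + ((x - 135866) - 131163))/(t + 366543) = (326050 + ((-148026 - 135866) - 131163))/(112047 + 366543) = (326050 + (-283892 - 131163))/478590 = (326050 - 415055)*(1/478590) = -89005*1/478590 = -2543/13674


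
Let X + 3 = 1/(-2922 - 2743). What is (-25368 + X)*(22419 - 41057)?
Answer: 2678778532808/5665 ≈ 4.7286e+8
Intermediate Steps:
X = -16996/5665 (X = -3 + 1/(-2922 - 2743) = -3 + 1/(-5665) = -3 - 1/5665 = -16996/5665 ≈ -3.0002)
(-25368 + X)*(22419 - 41057) = (-25368 - 16996/5665)*(22419 - 41057) = -143726716/5665*(-18638) = 2678778532808/5665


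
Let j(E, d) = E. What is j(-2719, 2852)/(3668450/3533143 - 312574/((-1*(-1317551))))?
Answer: -12657206276304167/3729001325868 ≈ -3394.3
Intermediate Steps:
j(-2719, 2852)/(3668450/3533143 - 312574/((-1*(-1317551)))) = -2719/(3668450/3533143 - 312574/((-1*(-1317551)))) = -2719/(3668450*(1/3533143) - 312574/1317551) = -2719/(3668450/3533143 - 312574*1/1317551) = -2719/(3668450/3533143 - 312574/1317551) = -2719/3729001325868/4655096092793 = -2719*4655096092793/3729001325868 = -12657206276304167/3729001325868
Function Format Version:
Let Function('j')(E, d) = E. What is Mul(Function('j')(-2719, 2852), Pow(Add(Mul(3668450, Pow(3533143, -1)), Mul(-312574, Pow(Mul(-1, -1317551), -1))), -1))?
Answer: Rational(-12657206276304167, 3729001325868) ≈ -3394.3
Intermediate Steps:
Mul(Function('j')(-2719, 2852), Pow(Add(Mul(3668450, Pow(3533143, -1)), Mul(-312574, Pow(Mul(-1, -1317551), -1))), -1)) = Mul(-2719, Pow(Add(Mul(3668450, Pow(3533143, -1)), Mul(-312574, Pow(Mul(-1, -1317551), -1))), -1)) = Mul(-2719, Pow(Add(Mul(3668450, Rational(1, 3533143)), Mul(-312574, Pow(1317551, -1))), -1)) = Mul(-2719, Pow(Add(Rational(3668450, 3533143), Mul(-312574, Rational(1, 1317551))), -1)) = Mul(-2719, Pow(Add(Rational(3668450, 3533143), Rational(-312574, 1317551)), -1)) = Mul(-2719, Pow(Rational(3729001325868, 4655096092793), -1)) = Mul(-2719, Rational(4655096092793, 3729001325868)) = Rational(-12657206276304167, 3729001325868)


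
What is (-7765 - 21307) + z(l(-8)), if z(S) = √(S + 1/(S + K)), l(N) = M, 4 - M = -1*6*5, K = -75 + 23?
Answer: -29072 + √1222/6 ≈ -29066.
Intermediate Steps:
K = -52
M = 34 (M = 4 - (-1*6)*5 = 4 - (-6)*5 = 4 - 1*(-30) = 4 + 30 = 34)
l(N) = 34
z(S) = √(S + 1/(-52 + S)) (z(S) = √(S + 1/(S - 52)) = √(S + 1/(-52 + S)))
(-7765 - 21307) + z(l(-8)) = (-7765 - 21307) + √((1 + 34*(-52 + 34))/(-52 + 34)) = -29072 + √((1 + 34*(-18))/(-18)) = -29072 + √(-(1 - 612)/18) = -29072 + √(-1/18*(-611)) = -29072 + √(611/18) = -29072 + √1222/6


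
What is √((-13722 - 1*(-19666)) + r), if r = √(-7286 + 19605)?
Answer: √(5944 + √12319) ≈ 77.814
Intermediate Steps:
r = √12319 ≈ 110.99
√((-13722 - 1*(-19666)) + r) = √((-13722 - 1*(-19666)) + √12319) = √((-13722 + 19666) + √12319) = √(5944 + √12319)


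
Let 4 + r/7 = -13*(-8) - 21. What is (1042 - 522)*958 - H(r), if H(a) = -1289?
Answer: 499449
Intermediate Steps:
r = 553 (r = -28 + 7*(-13*(-8) - 21) = -28 + 7*(104 - 21) = -28 + 7*83 = -28 + 581 = 553)
(1042 - 522)*958 - H(r) = (1042 - 522)*958 - 1*(-1289) = 520*958 + 1289 = 498160 + 1289 = 499449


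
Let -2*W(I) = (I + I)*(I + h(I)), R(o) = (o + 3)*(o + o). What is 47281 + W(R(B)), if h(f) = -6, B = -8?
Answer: 41361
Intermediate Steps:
R(o) = 2*o*(3 + o) (R(o) = (3 + o)*(2*o) = 2*o*(3 + o))
W(I) = -I*(-6 + I) (W(I) = -(I + I)*(I - 6)/2 = -2*I*(-6 + I)/2 = -I*(-6 + I))
47281 + W(R(B)) = 47281 + (2*(-8)*(3 - 8))*(6 - 2*(-8)*(3 - 8)) = 47281 + (2*(-8)*(-5))*(6 - 2*(-8)*(-5)) = 47281 + 80*(6 - 1*80) = 47281 + 80*(6 - 80) = 47281 + 80*(-74) = 47281 - 5920 = 41361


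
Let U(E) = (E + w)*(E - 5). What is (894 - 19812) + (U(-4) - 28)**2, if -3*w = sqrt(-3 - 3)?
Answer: -18908 + 48*I*sqrt(6) ≈ -18908.0 + 117.58*I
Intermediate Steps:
w = -I*sqrt(6)/3 (w = -sqrt(-3 - 3)/3 = -I*sqrt(6)/3 ≈ -0.8165*I)
U(E) = (-5 + E)*(E - I*sqrt(6)/3) (U(E) = (E - I*sqrt(6)/3)*(E - 5) = (E - I*sqrt(6)/3)*(-5 + E) = (-5 + E)*(E - I*sqrt(6)/3))
(894 - 19812) + (U(-4) - 28)**2 = (894 - 19812) + (((-4)**2 - 5*(-4) + 5*I*sqrt(6)/3 - 1/3*I*(-4)*sqrt(6)) - 28)**2 = -18918 + ((16 + 20 + 5*I*sqrt(6)/3 + 4*I*sqrt(6)/3) - 28)**2 = -18918 + ((36 + 3*I*sqrt(6)) - 28)**2 = -18918 + (8 + 3*I*sqrt(6))**2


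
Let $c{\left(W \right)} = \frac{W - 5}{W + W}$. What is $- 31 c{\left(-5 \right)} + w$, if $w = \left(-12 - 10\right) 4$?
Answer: $-119$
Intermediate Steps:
$c{\left(W \right)} = \frac{-5 + W}{2 W}$
$w = -88$ ($w = \left(-22\right) 4 = -88$)
$- 31 c{\left(-5 \right)} + w = - 31 \frac{-5 - 5}{2 \left(-5\right)} - 88 = - 31 \cdot \frac{1}{2} \left(- \frac{1}{5}\right) \left(-10\right) - 88 = \left(-31\right) 1 - 88 = -31 - 88 = -119$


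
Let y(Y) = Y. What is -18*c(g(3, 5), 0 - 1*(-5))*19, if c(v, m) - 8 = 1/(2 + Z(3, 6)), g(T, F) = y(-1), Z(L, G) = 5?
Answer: -19494/7 ≈ -2784.9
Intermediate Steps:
g(T, F) = -1
c(v, m) = 57/7 (c(v, m) = 8 + 1/(2 + 5) = 8 + 1/7 = 57/7)
-18*c(g(3, 5), 0 - 1*(-5))*19 = -18*57/7*19 = -1026/7*19 = -19494/7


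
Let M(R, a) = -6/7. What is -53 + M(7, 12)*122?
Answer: -1103/7 ≈ -157.57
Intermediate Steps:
M(R, a) = -6/7 (M(R, a) = -6*⅐ = -6/7)
-53 + M(7, 12)*122 = -53 - 6/7*122 = -53 - 732/7 = -1103/7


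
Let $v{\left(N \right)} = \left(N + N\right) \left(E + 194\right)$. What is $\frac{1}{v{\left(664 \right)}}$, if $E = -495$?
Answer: $- \frac{1}{399728} \approx -2.5017 \cdot 10^{-6}$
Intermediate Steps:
$v{\left(N \right)} = - 602 N$ ($v{\left(N \right)} = \left(N + N\right) \left(-495 + 194\right) = 2 N \left(-301\right) = - 602 N$)
$\frac{1}{v{\left(664 \right)}} = \frac{1}{\left(-602\right) 664} = \frac{1}{-399728} = - \frac{1}{399728}$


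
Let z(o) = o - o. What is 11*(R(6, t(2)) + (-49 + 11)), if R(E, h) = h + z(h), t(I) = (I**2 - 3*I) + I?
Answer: -418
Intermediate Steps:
z(o) = 0
t(I) = I**2 - 2*I
R(E, h) = h (R(E, h) = h + 0 = h)
11*(R(6, t(2)) + (-49 + 11)) = 11*(2*(-2 + 2) + (-49 + 11)) = 11*(2*0 - 38) = 11*(0 - 38) = 11*(-38) = -418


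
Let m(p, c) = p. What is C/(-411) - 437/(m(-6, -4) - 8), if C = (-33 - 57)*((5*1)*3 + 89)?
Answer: 103549/1918 ≈ 53.988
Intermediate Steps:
C = -9360 (C = -90*(5*3 + 89) = -90*(15 + 89) = -90*104 = -9360)
C/(-411) - 437/(m(-6, -4) - 8) = -9360/(-411) - 437/(-6 - 8) = -9360*(-1/411) - 437/(-14) = 3120/137 - 437*(-1/14) = 3120/137 + 437/14 = 103549/1918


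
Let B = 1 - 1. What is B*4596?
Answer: 0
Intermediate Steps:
B = 0
B*4596 = 0*4596 = 0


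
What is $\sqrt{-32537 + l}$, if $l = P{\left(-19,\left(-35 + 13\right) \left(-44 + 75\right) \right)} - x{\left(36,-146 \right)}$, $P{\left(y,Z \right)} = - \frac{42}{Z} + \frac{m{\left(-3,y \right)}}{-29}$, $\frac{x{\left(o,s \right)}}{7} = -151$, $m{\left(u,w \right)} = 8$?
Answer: $\frac{i \sqrt{3078523219871}}{9889} \approx 177.43 i$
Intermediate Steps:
$x{\left(o,s \right)} = -1057$ ($x{\left(o,s \right)} = 7 \left(-151\right) = -1057$)
$P{\left(y,Z \right)} = - \frac{8}{29} - \frac{42}{Z}$ ($P{\left(y,Z \right)} = - \frac{42}{Z} + \frac{8}{-29} = - \frac{42}{Z} + 8 \left(- \frac{1}{29}\right) = - \frac{42}{Z} - \frac{8}{29} = - \frac{8}{29} - \frac{42}{Z}$)
$l = \frac{10450554}{9889}$ ($l = \left(- \frac{8}{29} - \frac{42}{\left(-35 + 13\right) \left(-44 + 75\right)}\right) - -1057 = \left(- \frac{8}{29} - \frac{42}{\left(-22\right) 31}\right) + 1057 = \left(- \frac{8}{29} - \frac{42}{-682}\right) + 1057 = \left(- \frac{8}{29} - - \frac{21}{341}\right) + 1057 = \left(- \frac{8}{29} + \frac{21}{341}\right) + 1057 = - \frac{2119}{9889} + 1057 = \frac{10450554}{9889} \approx 1056.8$)
$\sqrt{-32537 + l} = \sqrt{-32537 + \frac{10450554}{9889}} = \sqrt{- \frac{311307839}{9889}} = \frac{i \sqrt{3078523219871}}{9889}$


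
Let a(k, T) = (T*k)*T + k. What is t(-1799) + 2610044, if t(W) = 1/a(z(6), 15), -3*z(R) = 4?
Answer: 2359479773/904 ≈ 2.6100e+6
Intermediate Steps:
z(R) = -4/3 (z(R) = -⅓*4 = -4/3)
a(k, T) = k + k*T² (a(k, T) = k*T² + k = k + k*T²)
t(W) = -3/904 (t(W) = 1/(-4*(1 + 15²)/3) = 1/(-4*(1 + 225)/3) = 1/(-4/3*226) = 1/(-904/3) = -3/904)
t(-1799) + 2610044 = -3/904 + 2610044 = 2359479773/904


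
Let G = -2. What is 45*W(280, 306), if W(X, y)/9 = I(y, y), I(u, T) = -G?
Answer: 810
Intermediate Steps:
I(u, T) = 2 (I(u, T) = -1*(-2) = 2)
W(X, y) = 18 (W(X, y) = 9*2 = 18)
45*W(280, 306) = 45*18 = 810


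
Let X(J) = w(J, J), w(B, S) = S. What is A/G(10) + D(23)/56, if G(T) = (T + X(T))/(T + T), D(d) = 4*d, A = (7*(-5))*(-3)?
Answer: 1493/14 ≈ 106.64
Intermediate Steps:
X(J) = J
A = 105 (A = -35*(-3) = 105)
G(T) = 1 (G(T) = (T + T)/(T + T) = (2*T)/((2*T)) = (2*T)*(1/(2*T)) = 1)
A/G(10) + D(23)/56 = 105/1 + (4*23)/56 = 105*1 + 92*(1/56) = 105 + 23/14 = 1493/14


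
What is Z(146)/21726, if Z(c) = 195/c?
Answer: 65/1057332 ≈ 6.1475e-5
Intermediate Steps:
Z(146)/21726 = (195/146)/21726 = (195*(1/146))*(1/21726) = (195/146)*(1/21726) = 65/1057332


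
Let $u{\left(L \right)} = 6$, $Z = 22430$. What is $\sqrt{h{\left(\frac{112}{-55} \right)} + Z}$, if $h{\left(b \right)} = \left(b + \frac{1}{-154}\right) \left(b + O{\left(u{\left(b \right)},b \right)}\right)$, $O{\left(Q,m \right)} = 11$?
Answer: $\frac{\sqrt{109817274}}{70} \approx 149.71$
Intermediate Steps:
$h{\left(b \right)} = \left(11 + b\right) \left(- \frac{1}{154} + b\right)$ ($h{\left(b \right)} = \left(b + \frac{1}{-154}\right) \left(b + 11\right) = \left(b - \frac{1}{154}\right) \left(11 + b\right) = \left(- \frac{1}{154} + b\right) \left(11 + b\right) = \left(11 + b\right) \left(- \frac{1}{154} + b\right)$)
$\sqrt{h{\left(\frac{112}{-55} \right)} + Z} = \sqrt{\left(- \frac{1}{14} + \left(\frac{112}{-55}\right)^{2} + \frac{1693 \frac{112}{-55}}{154}\right) + 22430} = \sqrt{\left(- \frac{1}{14} + \left(112 \left(- \frac{1}{55}\right)\right)^{2} + \frac{1693 \cdot 112 \left(- \frac{1}{55}\right)}{154}\right) + 22430} = \sqrt{\left(- \frac{1}{14} + \left(- \frac{112}{55}\right)^{2} + \frac{1693}{154} \left(- \frac{112}{55}\right)\right) + 22430} = \sqrt{\left(- \frac{1}{14} + \frac{12544}{3025} - \frac{13544}{605}\right) + 22430} = \sqrt{- \frac{6409}{350} + 22430} = \sqrt{\frac{7844091}{350}} = \frac{\sqrt{109817274}}{70}$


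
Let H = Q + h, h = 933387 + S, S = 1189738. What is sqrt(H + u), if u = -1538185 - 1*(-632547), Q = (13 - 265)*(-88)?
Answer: sqrt(1239663) ≈ 1113.4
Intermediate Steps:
h = 2123125 (h = 933387 + 1189738 = 2123125)
Q = 22176 (Q = -252*(-88) = 22176)
H = 2145301 (H = 22176 + 2123125 = 2145301)
u = -905638 (u = -1538185 + 632547 = -905638)
sqrt(H + u) = sqrt(2145301 - 905638) = sqrt(1239663)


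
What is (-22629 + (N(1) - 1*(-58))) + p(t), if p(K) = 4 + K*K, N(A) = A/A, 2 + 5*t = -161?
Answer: -537581/25 ≈ -21503.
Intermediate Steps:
t = -163/5 (t = -⅖ + (⅕)*(-161) = -⅖ - 161/5 = -163/5 ≈ -32.600)
N(A) = 1
p(K) = 4 + K²
(-22629 + (N(1) - 1*(-58))) + p(t) = (-22629 + (1 - 1*(-58))) + (4 + (-163/5)²) = (-22629 + (1 + 58)) + (4 + 26569/25) = (-22629 + 59) + 26669/25 = -22570 + 26669/25 = -537581/25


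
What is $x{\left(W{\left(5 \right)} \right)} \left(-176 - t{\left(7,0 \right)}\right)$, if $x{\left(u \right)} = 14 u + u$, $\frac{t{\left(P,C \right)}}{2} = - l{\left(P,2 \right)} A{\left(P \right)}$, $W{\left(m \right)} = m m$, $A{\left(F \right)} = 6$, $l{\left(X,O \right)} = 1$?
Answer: $-61500$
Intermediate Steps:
$W{\left(m \right)} = m^{2}$
$t{\left(P,C \right)} = -12$ ($t{\left(P,C \right)} = 2 \left(- 1 \cdot 6\right) = 2 \left(\left(-1\right) 6\right) = 2 \left(-6\right) = -12$)
$x{\left(u \right)} = 15 u$
$x{\left(W{\left(5 \right)} \right)} \left(-176 - t{\left(7,0 \right)}\right) = 15 \cdot 5^{2} \left(-176 - -12\right) = 15 \cdot 25 \left(-176 + 12\right) = 375 \left(-164\right) = -61500$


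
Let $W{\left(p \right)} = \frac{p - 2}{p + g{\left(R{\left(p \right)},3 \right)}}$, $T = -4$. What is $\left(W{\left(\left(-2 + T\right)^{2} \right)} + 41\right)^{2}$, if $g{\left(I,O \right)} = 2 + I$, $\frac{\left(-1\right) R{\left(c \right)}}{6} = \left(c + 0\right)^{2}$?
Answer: $\frac{25157766544}{14969161} \approx 1680.6$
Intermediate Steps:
$R{\left(c \right)} = - 6 c^{2}$ ($R{\left(c \right)} = - 6 \left(c + 0\right)^{2} = - 6 c^{2}$)
$W{\left(p \right)} = \frac{-2 + p}{2 + p - 6 p^{2}}$ ($W{\left(p \right)} = \frac{p - 2}{p - \left(-2 + 6 p^{2}\right)} = \frac{-2 + p}{2 + p - 6 p^{2}}$)
$\left(W{\left(\left(-2 + T\right)^{2} \right)} + 41\right)^{2} = \left(\frac{-2 + \left(-2 - 4\right)^{2}}{2 + \left(-2 - 4\right)^{2} - 6 \left(\left(-2 - 4\right)^{2}\right)^{2}} + 41\right)^{2} = \left(\frac{-2 + \left(-6\right)^{2}}{2 + \left(-6\right)^{2} - 6 \left(\left(-6\right)^{2}\right)^{2}} + 41\right)^{2} = \left(\frac{-2 + 36}{2 + 36 - 6 \cdot 36^{2}} + 41\right)^{2} = \left(\frac{1}{2 + 36 - 7776} \cdot 34 + 41\right)^{2} = \left(\frac{1}{-7738} \cdot 34 + 41\right)^{2} = \left(\left(- \frac{1}{7738}\right) 34 + 41\right)^{2} = \left(- \frac{17}{3869} + 41\right)^{2} = \left(\frac{158612}{3869}\right)^{2} = \frac{25157766544}{14969161}$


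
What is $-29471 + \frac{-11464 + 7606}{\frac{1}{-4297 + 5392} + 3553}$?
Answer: $- \frac{57331105483}{1945268} \approx -29472.0$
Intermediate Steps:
$-29471 + \frac{-11464 + 7606}{\frac{1}{-4297 + 5392} + 3553} = -29471 - \frac{3858}{\frac{1}{1095} + 3553} = -29471 - \frac{3858}{\frac{3890536}{1095}} = -29471 - \frac{2112255}{1945268} = - \frac{57331105483}{1945268}$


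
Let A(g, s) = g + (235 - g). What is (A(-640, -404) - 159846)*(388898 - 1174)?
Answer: -61885015364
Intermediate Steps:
A(g, s) = 235
(A(-640, -404) - 159846)*(388898 - 1174) = (235 - 159846)*(388898 - 1174) = -159611*387724 = -61885015364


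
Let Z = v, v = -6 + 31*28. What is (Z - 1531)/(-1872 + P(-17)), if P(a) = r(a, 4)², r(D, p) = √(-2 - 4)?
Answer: 223/626 ≈ 0.35623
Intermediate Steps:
r(D, p) = I*√6 (r(D, p) = √(-6) = I*√6)
v = 862 (v = -6 + 868 = 862)
P(a) = -6 (P(a) = (I*√6)² = -6)
Z = 862
(Z - 1531)/(-1872 + P(-17)) = (862 - 1531)/(-1872 - 6) = -669/(-1878) = -669*(-1/1878) = 223/626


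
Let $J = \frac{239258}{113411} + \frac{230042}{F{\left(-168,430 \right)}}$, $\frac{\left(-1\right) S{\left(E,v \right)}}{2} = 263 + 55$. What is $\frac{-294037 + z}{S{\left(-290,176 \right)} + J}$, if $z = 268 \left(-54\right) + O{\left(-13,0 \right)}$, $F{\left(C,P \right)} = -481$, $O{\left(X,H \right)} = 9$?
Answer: $\frac{841444408675}{3033422482} \approx 277.39$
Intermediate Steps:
$z = -14463$ ($z = 268 \left(-54\right) + 9 = -14472 + 9 = -14463$)
$S{\left(E,v \right)} = -636$ ($S{\left(E,v \right)} = - 2 \left(263 + 55\right) = \left(-2\right) 318 = -636$)
$J = - \frac{25974210164}{54550691}$ ($J = \frac{239258}{113411} + \frac{230042}{-481} = 239258 \cdot \frac{1}{113411} + 230042 \left(- \frac{1}{481}\right) = \frac{239258}{113411} - \frac{230042}{481} = - \frac{25974210164}{54550691} \approx -476.15$)
$\frac{-294037 + z}{S{\left(-290,176 \right)} + J} = \frac{-294037 - 14463}{-636 - \frac{25974210164}{54550691}} = - \frac{308500}{- \frac{60668449640}{54550691}} = \left(-308500\right) \left(- \frac{54550691}{60668449640}\right) = \frac{841444408675}{3033422482}$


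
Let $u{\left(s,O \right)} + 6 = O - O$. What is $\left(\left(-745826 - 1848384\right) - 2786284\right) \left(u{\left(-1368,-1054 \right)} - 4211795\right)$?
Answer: $22661570009694$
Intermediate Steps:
$u{\left(s,O \right)} = -6$ ($u{\left(s,O \right)} = -6 + \left(O - O\right) = -6 + 0 = -6$)
$\left(\left(-745826 - 1848384\right) - 2786284\right) \left(u{\left(-1368,-1054 \right)} - 4211795\right) = \left(\left(-745826 - 1848384\right) - 2786284\right) \left(-6 - 4211795\right) = \left(-2594210 - 2786284\right) \left(-4211801\right) = \left(-5380494\right) \left(-4211801\right) = 22661570009694$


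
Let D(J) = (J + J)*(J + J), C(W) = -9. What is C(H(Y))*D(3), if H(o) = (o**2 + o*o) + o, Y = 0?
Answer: -324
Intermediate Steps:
H(o) = o + 2*o**2 (H(o) = (o**2 + o**2) + o = 2*o**2 + o = o + 2*o**2)
D(J) = 4*J**2 (D(J) = (2*J)*(2*J) = 4*J**2)
C(H(Y))*D(3) = -36*3**2 = -36*9 = -9*36 = -324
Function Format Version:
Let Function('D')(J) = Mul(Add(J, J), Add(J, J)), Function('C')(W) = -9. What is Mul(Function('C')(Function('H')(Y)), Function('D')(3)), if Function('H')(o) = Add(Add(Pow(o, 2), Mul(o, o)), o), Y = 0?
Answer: -324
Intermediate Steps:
Function('H')(o) = Add(o, Mul(2, Pow(o, 2))) (Function('H')(o) = Add(Add(Pow(o, 2), Pow(o, 2)), o) = Add(Mul(2, Pow(o, 2)), o) = Add(o, Mul(2, Pow(o, 2))))
Function('D')(J) = Mul(4, Pow(J, 2)) (Function('D')(J) = Mul(Mul(2, J), Mul(2, J)) = Mul(4, Pow(J, 2)))
Mul(Function('C')(Function('H')(Y)), Function('D')(3)) = Mul(-9, Mul(4, Pow(3, 2))) = Mul(-9, Mul(4, 9)) = Mul(-9, 36) = -324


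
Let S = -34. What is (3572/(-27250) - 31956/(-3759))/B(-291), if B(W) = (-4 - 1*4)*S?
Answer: 4202813/136577000 ≈ 0.030772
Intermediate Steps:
B(W) = 272 (B(W) = (-4 - 1*4)*(-34) = (-4 - 4)*(-34) = -8*(-34) = 272)
(3572/(-27250) - 31956/(-3759))/B(-291) = (3572/(-27250) - 31956/(-3759))/272 = (3572*(-1/27250) - 31956*(-1/3759))*(1/272) = (-1786/13625 + 10652/1253)*(1/272) = (142895642/17072125)*(1/272) = 4202813/136577000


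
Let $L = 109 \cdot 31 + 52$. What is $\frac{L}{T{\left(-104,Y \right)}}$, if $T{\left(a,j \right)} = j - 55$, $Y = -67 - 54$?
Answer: $- \frac{3431}{176} \approx -19.494$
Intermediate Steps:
$Y = -121$
$T{\left(a,j \right)} = -55 + j$
$L = 3431$ ($L = 3379 + 52 = 3431$)
$\frac{L}{T{\left(-104,Y \right)}} = \frac{3431}{-55 - 121} = \frac{3431}{-176} = 3431 \left(- \frac{1}{176}\right) = - \frac{3431}{176}$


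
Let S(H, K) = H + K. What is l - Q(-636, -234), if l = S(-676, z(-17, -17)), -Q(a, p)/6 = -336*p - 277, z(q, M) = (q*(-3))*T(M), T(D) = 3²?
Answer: 469865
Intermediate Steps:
T(D) = 9
z(q, M) = -27*q (z(q, M) = (q*(-3))*9 = -3*q*9 = -27*q)
Q(a, p) = 1662 + 2016*p (Q(a, p) = -6*(-336*p - 277) = -6*(-277 - 336*p) = 1662 + 2016*p)
l = -217 (l = -676 - 27*(-17) = -676 + 459 = -217)
l - Q(-636, -234) = -217 - (1662 + 2016*(-234)) = -217 - (1662 - 471744) = -217 - 1*(-470082) = -217 + 470082 = 469865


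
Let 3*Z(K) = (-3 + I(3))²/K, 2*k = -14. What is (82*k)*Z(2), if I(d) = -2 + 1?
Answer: -4592/3 ≈ -1530.7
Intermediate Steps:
I(d) = -1
k = -7 (k = (½)*(-14) = -7)
Z(K) = 16/(3*K) (Z(K) = ((-3 - 1)²/K)/3 = ((-4)²/K)/3 = (16/K)/3 = 16/(3*K))
(82*k)*Z(2) = (82*(-7))*((16/3)/2) = -9184/(3*2) = -574*8/3 = -4592/3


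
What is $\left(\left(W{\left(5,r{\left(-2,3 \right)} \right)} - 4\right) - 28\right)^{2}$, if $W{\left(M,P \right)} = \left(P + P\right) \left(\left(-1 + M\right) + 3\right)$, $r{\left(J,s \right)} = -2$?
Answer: $3600$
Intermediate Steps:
$W{\left(M,P \right)} = 2 P \left(2 + M\right)$
$\left(\left(W{\left(5,r{\left(-2,3 \right)} \right)} - 4\right) - 28\right)^{2} = \left(\left(2 \left(-2\right) \left(2 + 5\right) - 4\right) - 28\right)^{2} = \left(\left(2 \left(-2\right) 7 - 4\right) - 28\right)^{2} = \left(\left(-28 - 4\right) - 28\right)^{2} = \left(-32 - 28\right)^{2} = \left(-60\right)^{2} = 3600$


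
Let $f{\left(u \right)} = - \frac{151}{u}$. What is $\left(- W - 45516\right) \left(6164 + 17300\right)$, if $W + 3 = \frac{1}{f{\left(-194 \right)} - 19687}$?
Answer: $- \frac{4078510766119048}{3819127} \approx -1.0679 \cdot 10^{9}$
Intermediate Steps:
$W = - \frac{11457575}{3819127}$ ($W = -3 + \frac{1}{- \frac{151}{-194} - 19687} = -3 + \frac{1}{\left(-151\right) \left(- \frac{1}{194}\right) - 19687} = -3 + \frac{1}{\frac{151}{194} - 19687} = -3 + \frac{1}{- \frac{3819127}{194}} = -3 - \frac{194}{3819127} = - \frac{11457575}{3819127} \approx -3.0$)
$\left(- W - 45516\right) \left(6164 + 17300\right) = \left(\left(-1\right) \left(- \frac{11457575}{3819127}\right) - 45516\right) \left(6164 + 17300\right) = \left(\frac{11457575}{3819127} - 45516\right) 23464 = \left(- \frac{173819926957}{3819127}\right) 23464 = - \frac{4078510766119048}{3819127}$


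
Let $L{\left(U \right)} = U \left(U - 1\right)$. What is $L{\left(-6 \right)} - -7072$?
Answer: $7114$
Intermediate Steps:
$L{\left(U \right)} = U \left(-1 + U\right)$
$L{\left(-6 \right)} - -7072 = - 6 \left(-1 - 6\right) - -7072 = \left(-6\right) \left(-7\right) + 7072 = 42 + 7072 = 7114$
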